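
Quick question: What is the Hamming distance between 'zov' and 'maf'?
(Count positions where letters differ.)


Alignment:
Position 1: 'z' vs 'm' = DIFFER
Position 2: 'o' vs 'a' = DIFFER
Position 3: 'v' vs 'f' = DIFFER
Total differences: 3

3


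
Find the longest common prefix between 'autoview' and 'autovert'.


Compare from the start: 5 characters match: 'autov'. Mismatch at position 6: 'i' vs 'e'.

autov


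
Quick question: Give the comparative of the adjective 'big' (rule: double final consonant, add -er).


Apply comparative formation (double final consonant, add -er): 'big' -> 'bigger'.

bigger


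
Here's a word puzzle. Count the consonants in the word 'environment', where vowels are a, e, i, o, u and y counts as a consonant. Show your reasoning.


Consonants in 'environment': n, v, r, n, m, n, t = 7 consonants.

7


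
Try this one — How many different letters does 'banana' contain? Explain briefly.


Unique letters in 'banana': {a, b, n} = 3 distinct letters.

3


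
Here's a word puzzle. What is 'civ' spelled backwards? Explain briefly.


Reverse 'civ' character by character: 'vic'.

vic


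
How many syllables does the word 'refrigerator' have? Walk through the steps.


Break 'refrigerator' into syllables: re-frig-er-a-tor -> re | frig | er | a | tor = 5 syllables

5 syllables


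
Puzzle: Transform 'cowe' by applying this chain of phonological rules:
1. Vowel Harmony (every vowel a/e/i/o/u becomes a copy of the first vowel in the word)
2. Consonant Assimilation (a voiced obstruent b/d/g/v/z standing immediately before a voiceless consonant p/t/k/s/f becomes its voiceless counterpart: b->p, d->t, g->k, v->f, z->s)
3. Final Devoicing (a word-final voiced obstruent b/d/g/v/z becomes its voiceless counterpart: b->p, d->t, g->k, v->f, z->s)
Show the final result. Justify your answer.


Starting form: 'cowe'
Rule 1: Vowel Harmony: all vowels become 'o' (matching first vowel). 'cowe' -> 'cowo'
Rule 2: Consonant Assimilation: no voiced obstruent (b/d/g/v/z) stands immediately before a voiceless consonant (p/t/k/s/f). No change.
Rule 3: Final Devoicing: the word ends in the vowel 'o', not a consonant. No change.
Final form: 'cowo'

cowo


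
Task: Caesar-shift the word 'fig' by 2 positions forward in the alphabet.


Shift each letter by 2: f -> h, i -> k, g -> i. Result: 'hki'.

hki


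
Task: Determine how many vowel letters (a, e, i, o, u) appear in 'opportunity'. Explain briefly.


Vowels in 'opportunity': o, o, u, i = 4 vowels.

4


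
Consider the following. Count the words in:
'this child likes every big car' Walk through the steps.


Split into words: this | child | likes | every | big | car = 6 words.

6


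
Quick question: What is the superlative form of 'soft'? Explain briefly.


Apply superlative formation (add -est): 'soft' -> 'softest'.

softest


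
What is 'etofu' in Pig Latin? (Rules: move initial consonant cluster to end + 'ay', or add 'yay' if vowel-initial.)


'etofu' starts with a vowel, so add 'yay': 'etofuyay'.

etofuyay


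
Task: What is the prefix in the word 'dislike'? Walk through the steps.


The word 'dislike' = 'dis' (prefix) + 'like' (root). The prefix is 'dis'.

dis


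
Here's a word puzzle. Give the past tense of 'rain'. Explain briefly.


Apply rule: Add -ed. 'rain' becomes 'rained'.

rained


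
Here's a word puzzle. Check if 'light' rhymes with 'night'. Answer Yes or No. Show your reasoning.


Rime (stressed vowel + following sounds) of 'light': -ight = /aɪt/
Rime of 'night': -ight = /aɪt/
/aɪt/ and /aɪt/ are the same ending sound, so the words rhyme.

Yes


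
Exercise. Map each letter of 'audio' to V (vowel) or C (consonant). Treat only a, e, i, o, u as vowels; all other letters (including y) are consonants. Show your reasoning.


Letter mapping: a = V, u = V, d = C, i = V, o = V.

VVCVV


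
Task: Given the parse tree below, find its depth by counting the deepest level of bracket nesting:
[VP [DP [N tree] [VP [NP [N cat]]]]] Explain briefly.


Count bracket nesting levels:
'[' at pos 0: depth = 1
'[' at pos 4: depth = 2
'[' at pos 8: depth = 3
'[' at pos 17: depth = 3
'[' at pos 21: depth = 4
'[' at pos 25: depth = 5
Maximum depth reached: 5

5


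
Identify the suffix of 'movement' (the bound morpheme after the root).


The word 'movement' = 'move' (root) + '-ment' (suffix). The suffix is '-ment'.

ment


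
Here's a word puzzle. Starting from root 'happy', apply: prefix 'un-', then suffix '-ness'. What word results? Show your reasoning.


Step 1: Add prefix 'un-' to 'happy' = 'unhappy'
Step 2: Add suffix '-ness' to 'unhappy' = 'unhappiness'

unhappiness


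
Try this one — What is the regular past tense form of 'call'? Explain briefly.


Apply rule: Add -ed. 'call' becomes 'called'.

called


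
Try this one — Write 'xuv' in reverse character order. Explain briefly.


Reverse 'xuv' character by character: 'vux'.

vux


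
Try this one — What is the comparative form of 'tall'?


Apply comparative formation (add -er): 'tall' -> 'taller'.

taller


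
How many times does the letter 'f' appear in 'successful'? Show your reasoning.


Letter 'f' in 'successful': found at position(s) 8 = 1 occurrence(s).

1


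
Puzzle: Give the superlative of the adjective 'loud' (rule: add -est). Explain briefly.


Apply superlative formation (add -est): 'loud' -> 'loudest'.

loudest


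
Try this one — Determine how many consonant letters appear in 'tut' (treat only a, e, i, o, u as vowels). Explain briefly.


Consonants in 'tut': t, t = 2 consonants.

2


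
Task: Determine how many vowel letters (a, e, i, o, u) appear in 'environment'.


Vowels in 'environment': e, i, o, e = 4 vowels.

4


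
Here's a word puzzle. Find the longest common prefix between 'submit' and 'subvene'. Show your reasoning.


Compare from the start: 3 characters match: 'sub'. Mismatch at position 4: 'm' vs 'v'.

sub


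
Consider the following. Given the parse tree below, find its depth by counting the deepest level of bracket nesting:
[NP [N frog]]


Count bracket nesting levels:
'[' at pos 0: depth = 1
'[' at pos 4: depth = 2
Maximum depth reached: 2

2


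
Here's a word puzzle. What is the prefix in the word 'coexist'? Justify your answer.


The word 'coexist' = 'co' (prefix) + 'exist' (root). The prefix is 'co'.

co


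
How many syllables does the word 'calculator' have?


Break 'calculator' into syllables: cal-cu-la-tor -> cal | cu | la | tor = 4 syllables

4 syllables


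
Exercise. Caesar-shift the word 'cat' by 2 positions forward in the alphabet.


Shift each letter by 2: c -> e, a -> c, t -> v. Result: 'ecv'.

ecv


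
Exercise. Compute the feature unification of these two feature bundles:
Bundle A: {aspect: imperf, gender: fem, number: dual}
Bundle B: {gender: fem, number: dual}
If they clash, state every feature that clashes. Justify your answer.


Compare features:
aspect: A=imperf vs B=_ -> unified: imperf
gender: A=fem vs B=fem -> unified: fem
number: A=dual vs B=dual -> unified: dual
No clashes found.

Unified: {aspect: imperf, gender: fem, number: dual}


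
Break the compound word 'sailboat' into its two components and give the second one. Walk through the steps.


Split 'sailboat' into 'sail' + 'boat'. The second part is 'boat'.

boat


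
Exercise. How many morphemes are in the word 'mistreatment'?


Decomposition: mis- (prefix) + treat (root) + -ment (suffix) = 3 morpheme(s)

3 morphemes


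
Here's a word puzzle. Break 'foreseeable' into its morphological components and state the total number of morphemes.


Step 1: Identify prefix: 'fore' (meaning: before/front)
Step 2: Identify root: 'see'
Step 3: Identify suffix(es): 'able'
Decomposition: fore- (prefix: before/front) + see (root) + -able (suffix: capable of)
Total morphemes: 3

3 morphemes (fore- (prefix: before/front) + see (root) + -able (suffix: capable of))


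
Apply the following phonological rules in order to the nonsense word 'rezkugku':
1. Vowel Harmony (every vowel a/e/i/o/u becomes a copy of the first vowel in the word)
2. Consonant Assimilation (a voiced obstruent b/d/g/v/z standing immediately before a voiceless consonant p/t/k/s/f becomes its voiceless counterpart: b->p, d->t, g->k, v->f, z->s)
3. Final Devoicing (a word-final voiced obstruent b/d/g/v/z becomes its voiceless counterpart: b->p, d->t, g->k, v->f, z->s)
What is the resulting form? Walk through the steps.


Starting form: 'rezkugku'
Rule 1: Vowel Harmony: all vowels become 'e' (matching first vowel). 'rezkugku' -> 'rezkegke'
Rule 2: Consonant Assimilation: voiced obstruent before voiceless consonant becomes voiceless ('zk' -> 'sk', 'gk' -> 'kk'). 'rezkegke' -> 'reskekke'
Rule 3: Final Devoicing: the word ends in the vowel 'e', not a consonant. No change.
Final form: 'reskekke'

reskekke


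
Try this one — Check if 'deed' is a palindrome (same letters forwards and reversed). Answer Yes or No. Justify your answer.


Forward: 'deed'
Reversed: 'deed'
They are identical.

Yes


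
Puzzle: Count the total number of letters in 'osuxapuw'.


Spell out 'osuxapuw' and number each letter: o(1), s(2), u(3), x(4), a(5), p(6), u(7), w(8). Total: 8 letters.

8


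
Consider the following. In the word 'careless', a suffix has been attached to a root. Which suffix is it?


The word 'careless' = 'care' (root) + '-less' (suffix). The suffix is '-less'.

less


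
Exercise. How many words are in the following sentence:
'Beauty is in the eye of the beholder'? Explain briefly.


Split into words: Beauty | is | in | the | eye | of | the | beholder = 8 words.

8


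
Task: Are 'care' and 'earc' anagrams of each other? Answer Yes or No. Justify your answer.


Sorted letters of 'care': 'acer'
Sorted letters of 'earc': 'acer'
They match.

Yes


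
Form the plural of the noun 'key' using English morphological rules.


Apply rule: Add -s. 'key' becomes 'keys'.

keys


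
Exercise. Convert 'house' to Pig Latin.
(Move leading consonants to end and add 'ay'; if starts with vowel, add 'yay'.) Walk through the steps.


'house': move consonant cluster 'h' to end and add 'ay': 'ousehay'.

ousehay


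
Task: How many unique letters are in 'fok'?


Unique letters in 'fok': {f, k, o} = 3 distinct letters.

3


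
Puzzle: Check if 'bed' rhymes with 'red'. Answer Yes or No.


Rime (stressed vowel + following sounds) of 'bed': -ed = /ɛd/
Rime of 'red': -ed = /ɛd/
/ɛd/ and /ɛd/ are the same ending sound, so the words rhyme.

Yes


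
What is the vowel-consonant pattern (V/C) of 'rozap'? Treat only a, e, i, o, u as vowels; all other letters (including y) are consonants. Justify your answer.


Letter mapping: r = C, o = V, z = C, a = V, p = C.

CVCVC


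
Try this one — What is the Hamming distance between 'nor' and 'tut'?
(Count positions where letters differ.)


Alignment:
Position 1: 'n' vs 't' = DIFFER
Position 2: 'o' vs 'u' = DIFFER
Position 3: 'r' vs 't' = DIFFER
Total differences: 3

3


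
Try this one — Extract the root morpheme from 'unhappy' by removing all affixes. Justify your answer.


Remove prefix 'un' from 'unhappy' to get root 'happy'.

happy


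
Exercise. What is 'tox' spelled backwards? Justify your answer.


Reverse 'tox' character by character: 'xot'.

xot


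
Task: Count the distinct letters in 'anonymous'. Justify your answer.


Unique letters in 'anonymous': {a, m, n, o, s, u, y} = 7 distinct letters.

7


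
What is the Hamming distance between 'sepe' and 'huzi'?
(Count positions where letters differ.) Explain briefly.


Alignment:
Position 1: 's' vs 'h' = DIFFER
Position 2: 'e' vs 'u' = DIFFER
Position 3: 'p' vs 'z' = DIFFER
Position 4: 'e' vs 'i' = DIFFER
Total differences: 4

4


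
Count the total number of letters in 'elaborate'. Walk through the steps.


Spell out 'elaborate' and number each letter: e(1), l(2), a(3), b(4), o(5), r(6), a(7), t(8), e(9). Total: 9 letters.

9


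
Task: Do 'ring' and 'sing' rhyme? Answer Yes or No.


Rime (stressed vowel + following sounds) of 'ring': -ing = /ɪŋ/
Rime of 'sing': -ing = /ɪŋ/
/ɪŋ/ and /ɪŋ/ are the same ending sound, so the words rhyme.

Yes


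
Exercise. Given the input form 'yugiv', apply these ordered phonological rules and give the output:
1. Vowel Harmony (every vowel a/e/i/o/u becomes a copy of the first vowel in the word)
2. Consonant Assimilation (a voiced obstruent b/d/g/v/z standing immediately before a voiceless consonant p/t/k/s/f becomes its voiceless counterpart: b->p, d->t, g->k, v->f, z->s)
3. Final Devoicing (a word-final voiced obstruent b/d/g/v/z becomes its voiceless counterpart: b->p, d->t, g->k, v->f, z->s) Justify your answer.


Starting form: 'yugiv'
Rule 1: Vowel Harmony: all vowels become 'u' (matching first vowel). 'yugiv' -> 'yuguv'
Rule 2: Consonant Assimilation: no voiced obstruent (b/d/g/v/z) stands immediately before a voiceless consonant (p/t/k/s/f). No change.
Rule 3: Final Devoicing: word-final voiced obstruent 'v' becomes voiceless 'f'. 'yuguv' -> 'yuguf'
Final form: 'yuguf'

yuguf


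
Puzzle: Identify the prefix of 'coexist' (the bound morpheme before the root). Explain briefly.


The word 'coexist' = 'co' (prefix) + 'exist' (root). The prefix is 'co'.

co


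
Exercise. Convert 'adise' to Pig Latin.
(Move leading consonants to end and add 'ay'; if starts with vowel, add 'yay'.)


'adise' starts with a vowel, so add 'yay': 'adiseyay'.

adiseyay


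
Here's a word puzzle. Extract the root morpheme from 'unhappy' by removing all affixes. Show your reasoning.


Remove prefix 'un' from 'unhappy' to get root 'happy'.

happy


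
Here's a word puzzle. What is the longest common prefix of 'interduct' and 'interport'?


Compare from the start: 5 characters match: 'inter'. Mismatch at position 6: 'd' vs 'p'.

inter


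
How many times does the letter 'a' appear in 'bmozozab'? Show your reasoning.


Letter 'a' in 'bmozozab': found at position(s) 7 = 1 occurrence(s).

1


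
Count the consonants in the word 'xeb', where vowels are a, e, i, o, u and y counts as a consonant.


Consonants in 'xeb': x, b = 2 consonants.

2


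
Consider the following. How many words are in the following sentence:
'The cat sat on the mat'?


Split into words: The | cat | sat | on | the | mat = 6 words.

6


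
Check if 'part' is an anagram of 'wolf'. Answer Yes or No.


Sorted letters of 'part': 'aprt'
Sorted letters of 'wolf': 'flow'
They do not match.

No


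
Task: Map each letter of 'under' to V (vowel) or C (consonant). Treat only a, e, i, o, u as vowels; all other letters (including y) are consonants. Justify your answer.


Letter mapping: u = V, n = C, d = C, e = V, r = C.

VCCVC


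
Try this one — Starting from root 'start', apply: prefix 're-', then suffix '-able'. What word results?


Step 1: Add prefix 're-' to 'start' = 'restart'
Step 2: Add suffix '-able' to 'restart' = 'restartable'

restartable


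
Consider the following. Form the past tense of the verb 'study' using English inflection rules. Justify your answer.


Apply rule: Change -y to -ied. 'study' becomes 'studied'.

studied


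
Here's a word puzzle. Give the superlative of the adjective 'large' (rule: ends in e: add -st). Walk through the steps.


Apply superlative formation (ends in e: add -st): 'large' -> 'largest'.

largest


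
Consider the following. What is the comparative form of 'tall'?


Apply comparative formation (add -er): 'tall' -> 'taller'.

taller


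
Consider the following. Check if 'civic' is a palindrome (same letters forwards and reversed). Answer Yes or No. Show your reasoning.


Forward: 'civic'
Reversed: 'civic'
They are identical.

Yes


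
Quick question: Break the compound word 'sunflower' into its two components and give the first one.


Split 'sunflower' into 'sun' + 'flower'. The first part is 'sun'.

sun


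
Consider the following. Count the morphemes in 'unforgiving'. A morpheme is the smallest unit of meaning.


Decomposition: un- (prefix) + forgive (root) + -ing (suffix) = 3 morpheme(s)

3 morphemes


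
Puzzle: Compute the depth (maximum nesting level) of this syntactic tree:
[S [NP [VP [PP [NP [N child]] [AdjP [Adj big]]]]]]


Count bracket nesting levels:
'[' at pos 0: depth = 1
'[' at pos 3: depth = 2
'[' at pos 7: depth = 3
'[' at pos 11: depth = 4
'[' at pos 15: depth = 5
'[' at pos 19: depth = 6
'[' at pos 30: depth = 5
'[' at pos 36: depth = 6
Maximum depth reached: 6

6


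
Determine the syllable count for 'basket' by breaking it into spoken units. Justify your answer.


Break 'basket' into syllables: bas-ket -> bas | ket = 2 syllables

2 syllables


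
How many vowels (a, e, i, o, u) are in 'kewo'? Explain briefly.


Vowels in 'kewo': e, o = 2 vowels.

2


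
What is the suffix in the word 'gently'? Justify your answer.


The word 'gently' = 'gentle' (root) + '-ly' (suffix). The suffix is '-ly'.

ly


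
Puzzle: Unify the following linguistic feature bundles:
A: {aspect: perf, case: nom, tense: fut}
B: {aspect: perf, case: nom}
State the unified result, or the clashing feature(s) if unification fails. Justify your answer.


Compare features:
aspect: A=perf vs B=perf -> unified: perf
case: A=nom vs B=nom -> unified: nom
tense: A=fut vs B=_ -> unified: fut
No clashes found.

Unified: {aspect: perf, case: nom, tense: fut}


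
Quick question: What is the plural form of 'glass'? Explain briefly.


Apply rule: Add -es (sibilant/fricative ending). 'glass' becomes 'glasses'.

glasses


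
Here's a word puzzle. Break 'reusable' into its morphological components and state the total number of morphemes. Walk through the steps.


Step 1: Identify prefix: 're' (meaning: again)
Step 2: Identify root: 'use'
Step 3: Identify suffix(es): 'able'
Decomposition: re- (prefix: again) + use (root) + -able (suffix: capable of)
Total morphemes: 3

3 morphemes (re- (prefix: again) + use (root) + -able (suffix: capable of))


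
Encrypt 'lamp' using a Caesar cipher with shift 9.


Shift each letter by 9: l -> u, a -> j, m -> v, p -> y. Result: 'ujvy'.

ujvy


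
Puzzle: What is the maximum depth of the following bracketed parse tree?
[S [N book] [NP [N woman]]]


Count bracket nesting levels:
'[' at pos 0: depth = 1
'[' at pos 3: depth = 2
'[' at pos 12: depth = 2
'[' at pos 16: depth = 3
Maximum depth reached: 3

3


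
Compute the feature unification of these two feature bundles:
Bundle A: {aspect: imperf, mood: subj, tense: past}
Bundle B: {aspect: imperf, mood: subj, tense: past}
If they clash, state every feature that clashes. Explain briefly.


Compare features:
aspect: A=imperf vs B=imperf -> unified: imperf
mood: A=subj vs B=subj -> unified: subj
tense: A=past vs B=past -> unified: past
No clashes found.

Unified: {aspect: imperf, mood: subj, tense: past}


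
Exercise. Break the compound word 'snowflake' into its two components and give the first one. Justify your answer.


Split 'snowflake' into 'snow' + 'flake'. The first part is 'snow'.

snow


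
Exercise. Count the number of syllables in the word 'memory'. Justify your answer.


Break 'memory' into syllables: mem-o-ry -> mem | o | ry = 3 syllables

3 syllables


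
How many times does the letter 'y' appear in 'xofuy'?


Letter 'y' in 'xofuy': found at position(s) 5 = 1 occurrence(s).

1


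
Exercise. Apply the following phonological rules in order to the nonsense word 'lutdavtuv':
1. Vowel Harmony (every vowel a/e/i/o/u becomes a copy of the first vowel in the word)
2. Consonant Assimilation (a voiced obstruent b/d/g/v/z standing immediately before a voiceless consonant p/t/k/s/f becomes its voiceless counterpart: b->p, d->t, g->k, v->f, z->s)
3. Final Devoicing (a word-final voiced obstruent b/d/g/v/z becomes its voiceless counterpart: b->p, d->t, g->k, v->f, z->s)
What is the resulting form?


Starting form: 'lutdavtuv'
Rule 1: Vowel Harmony: all vowels become 'u' (matching first vowel). 'lutdavtuv' -> 'lutduvtuv'
Rule 2: Consonant Assimilation: voiced obstruent before voiceless consonant becomes voiceless ('vt' -> 'ft'). 'lutduvtuv' -> 'lutduftuv'
Rule 3: Final Devoicing: word-final voiced obstruent 'v' becomes voiceless 'f'. 'lutduftuv' -> 'lutduftuf'
Final form: 'lutduftuf'

lutduftuf


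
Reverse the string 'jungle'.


Reverse 'jungle' character by character: 'elgnuj'.

elgnuj


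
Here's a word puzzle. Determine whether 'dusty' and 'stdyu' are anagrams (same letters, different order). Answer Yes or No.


Sorted letters of 'dusty': 'dstuy'
Sorted letters of 'stdyu': 'dstuy'
They match.

Yes


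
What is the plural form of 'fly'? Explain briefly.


Apply rule: Change -y to -ies (consonant + y). 'fly' becomes 'flies'.

flies


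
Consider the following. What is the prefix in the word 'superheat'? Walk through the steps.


The word 'superheat' = 'super' (prefix) + 'heat' (root). The prefix is 'super'.

super


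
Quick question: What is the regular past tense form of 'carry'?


Apply rule: Change -y to -ied. 'carry' becomes 'carried'.

carried


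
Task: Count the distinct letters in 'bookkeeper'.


Unique letters in 'bookkeeper': {b, e, k, o, p, r} = 6 distinct letters.

6


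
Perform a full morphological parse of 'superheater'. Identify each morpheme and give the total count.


Step 1: Identify prefix: 'super' (meaning: above)
Step 2: Identify root: 'heat'
Step 3: Identify suffix(es): 'er'
Decomposition: super- (prefix: above) + heat (root) + -er (suffix: one who)
Total morphemes: 3

3 morphemes (super- (prefix: above) + heat (root) + -er (suffix: one who))


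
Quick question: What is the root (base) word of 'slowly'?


Remove suffix '-ly' from 'slowly' to get root 'slow'.

slow


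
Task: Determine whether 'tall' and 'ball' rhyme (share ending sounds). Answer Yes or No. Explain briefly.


Rime (stressed vowel + following sounds) of 'tall': -all = /ɔːl/
Rime of 'ball': -all = /ɔːl/
/ɔːl/ and /ɔːl/ are the same ending sound, so the words rhyme.

Yes


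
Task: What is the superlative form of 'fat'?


Apply superlative formation (double final consonant, add -est): 'fat' -> 'fattest'.

fattest


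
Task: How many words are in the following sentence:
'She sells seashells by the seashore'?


Split into words: She | sells | seashells | by | the | seashore = 6 words.

6


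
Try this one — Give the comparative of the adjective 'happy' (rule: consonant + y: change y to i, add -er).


Apply comparative formation (consonant + y: change y to i, add -er): 'happy' -> 'happier'.

happier


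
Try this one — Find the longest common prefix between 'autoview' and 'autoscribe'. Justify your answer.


Compare from the start: 4 characters match: 'auto'. Mismatch at position 5: 'v' vs 's'.

auto


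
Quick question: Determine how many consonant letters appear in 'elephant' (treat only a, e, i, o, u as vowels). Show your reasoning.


Consonants in 'elephant': l, p, h, n, t = 5 consonants.

5


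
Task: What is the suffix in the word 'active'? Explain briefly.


The word 'active' = 'act' (root) + '-ive' (suffix). The suffix is '-ive'.

ive


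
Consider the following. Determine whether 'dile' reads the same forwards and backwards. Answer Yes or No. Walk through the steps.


Forward: 'dile'
Reversed: 'elid'
They differ.

No


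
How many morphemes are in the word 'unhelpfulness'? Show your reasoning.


Decomposition: un- (prefix) + help (root) + -ful (suffix) + -ness (suffix) = 4 morpheme(s)

4 morphemes


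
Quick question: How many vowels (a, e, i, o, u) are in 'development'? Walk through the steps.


Vowels in 'development': e, e, o, e = 4 vowels.

4


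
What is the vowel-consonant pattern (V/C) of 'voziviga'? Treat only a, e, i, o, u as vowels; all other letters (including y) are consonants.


Letter mapping: v = C, o = V, z = C, i = V, v = C, i = V, g = C, a = V.

CVCVCVCV


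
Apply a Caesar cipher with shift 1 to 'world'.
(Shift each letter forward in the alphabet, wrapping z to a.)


Shift each letter by 1: w -> x, o -> p, r -> s, l -> m, d -> e. Result: 'xpsme'.

xpsme


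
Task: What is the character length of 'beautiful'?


Spell out 'beautiful' and number each letter: b(1), e(2), a(3), u(4), t(5), i(6), f(7), u(8), l(9). Total: 9 letters.

9


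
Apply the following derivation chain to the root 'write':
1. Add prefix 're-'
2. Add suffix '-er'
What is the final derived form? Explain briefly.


Step 1: Add prefix 're-' to 'write' = 'rewrite'
Step 2: Add suffix '-er' to 'rewrite' = 'rewriter'

rewriter


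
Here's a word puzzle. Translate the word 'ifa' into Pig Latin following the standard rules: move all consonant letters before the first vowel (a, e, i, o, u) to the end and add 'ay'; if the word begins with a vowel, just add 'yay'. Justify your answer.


'ifa' starts with a vowel, so add 'yay': 'ifayay'.

ifayay


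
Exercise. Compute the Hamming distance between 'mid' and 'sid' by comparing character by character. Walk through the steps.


Alignment:
Position 1: 'm' vs 's' = DIFFER
Position 2: 'i' vs 'i' = match
Position 3: 'd' vs 'd' = match
Total differences: 1

1


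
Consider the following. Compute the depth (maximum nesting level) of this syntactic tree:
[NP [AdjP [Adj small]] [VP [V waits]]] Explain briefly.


Count bracket nesting levels:
'[' at pos 0: depth = 1
'[' at pos 4: depth = 2
'[' at pos 10: depth = 3
'[' at pos 23: depth = 2
'[' at pos 27: depth = 3
Maximum depth reached: 3

3


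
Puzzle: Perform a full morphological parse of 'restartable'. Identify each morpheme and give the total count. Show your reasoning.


Step 1: Identify prefix: 're' (meaning: again)
Step 2: Identify root: 'start'
Step 3: Identify suffix(es): 'able'
Decomposition: re- (prefix: again) + start (root) + -able (suffix: capable of)
Total morphemes: 3

3 morphemes (re- (prefix: again) + start (root) + -able (suffix: capable of))


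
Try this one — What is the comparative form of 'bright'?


Apply comparative formation (add -er): 'bright' -> 'brighter'.

brighter


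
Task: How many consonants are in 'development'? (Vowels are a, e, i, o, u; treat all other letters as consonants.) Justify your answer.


Consonants in 'development': d, v, l, p, m, n, t = 7 consonants.

7


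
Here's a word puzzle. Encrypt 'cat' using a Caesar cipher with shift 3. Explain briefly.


Shift each letter by 3: c -> f, a -> d, t -> w. Result: 'fdw'.

fdw


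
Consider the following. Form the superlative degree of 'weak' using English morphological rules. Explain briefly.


Apply superlative formation (add -est): 'weak' -> 'weakest'.

weakest


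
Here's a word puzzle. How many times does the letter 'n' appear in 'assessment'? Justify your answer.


Letter 'n' in 'assessment': found at position(s) 9 = 1 occurrence(s).

1


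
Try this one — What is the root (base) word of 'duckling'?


Remove suffix '-ling' from 'duckling' to get root 'duck'.

duck


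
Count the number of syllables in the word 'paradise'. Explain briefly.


Break 'paradise' into syllables: par-a-dise -> par | a | dise = 3 syllables

3 syllables


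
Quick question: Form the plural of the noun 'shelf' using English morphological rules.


Apply rule: Change -f to -ves. 'shelf' becomes 'shelves'.

shelves


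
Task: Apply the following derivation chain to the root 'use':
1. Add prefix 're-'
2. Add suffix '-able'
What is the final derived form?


Step 1: Add prefix 're-' to 'use' = 'reuse'
Step 2: Add suffix '-able' to 'reuse' = 'reusable'

reusable


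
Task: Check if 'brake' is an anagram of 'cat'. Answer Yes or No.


Sorted letters of 'brake': 'abekr'
Sorted letters of 'cat': 'act'
They do not match.

No


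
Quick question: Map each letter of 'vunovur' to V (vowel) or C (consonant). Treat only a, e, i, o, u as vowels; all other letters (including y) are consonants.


Letter mapping: v = C, u = V, n = C, o = V, v = C, u = V, r = C.

CVCVCVC


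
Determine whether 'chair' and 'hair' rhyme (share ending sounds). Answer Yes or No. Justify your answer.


Rime (stressed vowel + following sounds) of 'chair': -air = /ɛər/
Rime of 'hair': -air = /ɛər/
/ɛər/ and /ɛər/ are the same ending sound, so the words rhyme.

Yes


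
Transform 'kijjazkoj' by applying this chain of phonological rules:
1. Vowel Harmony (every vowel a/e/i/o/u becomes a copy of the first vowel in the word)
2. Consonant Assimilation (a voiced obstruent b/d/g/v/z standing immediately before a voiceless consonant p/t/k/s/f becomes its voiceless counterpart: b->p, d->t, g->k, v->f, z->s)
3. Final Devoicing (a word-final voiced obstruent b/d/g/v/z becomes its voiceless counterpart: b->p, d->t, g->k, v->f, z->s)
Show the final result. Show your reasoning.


Starting form: 'kijjazkoj'
Rule 1: Vowel Harmony: all vowels become 'i' (matching first vowel). 'kijjazkoj' -> 'kijjizkij'
Rule 2: Consonant Assimilation: voiced obstruent before voiceless consonant becomes voiceless ('zk' -> 'sk'). 'kijjizkij' -> 'kijjiskij'
Rule 3: Final Devoicing: final consonant 'j' is not one of the voiced obstruents b/d/g/v/z. No change.
Final form: 'kijjiskij'

kijjiskij


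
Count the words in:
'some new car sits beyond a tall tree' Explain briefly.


Split into words: some | new | car | sits | beyond | a | tall | tree = 8 words.

8


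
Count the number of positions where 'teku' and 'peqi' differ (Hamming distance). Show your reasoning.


Alignment:
Position 1: 't' vs 'p' = DIFFER
Position 2: 'e' vs 'e' = match
Position 3: 'k' vs 'q' = DIFFER
Position 4: 'u' vs 'i' = DIFFER
Total differences: 3

3


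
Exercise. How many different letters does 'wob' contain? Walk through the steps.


Unique letters in 'wob': {b, o, w} = 3 distinct letters.

3


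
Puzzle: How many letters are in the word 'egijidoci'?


Spell out 'egijidoci' and number each letter: e(1), g(2), i(3), j(4), i(5), d(6), o(7), c(8), i(9). Total: 9 letters.

9


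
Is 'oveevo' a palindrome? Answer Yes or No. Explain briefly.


Forward: 'oveevo'
Reversed: 'oveevo'
They are identical.

Yes


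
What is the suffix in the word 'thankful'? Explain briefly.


The word 'thankful' = 'thank' (root) + '-ful' (suffix). The suffix is '-ful'.

ful


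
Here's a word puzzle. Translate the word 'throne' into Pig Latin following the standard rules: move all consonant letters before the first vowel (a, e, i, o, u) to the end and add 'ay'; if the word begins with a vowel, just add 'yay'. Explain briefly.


'throne': move consonant cluster 'thr' to end and add 'ay': 'onethray'.

onethray


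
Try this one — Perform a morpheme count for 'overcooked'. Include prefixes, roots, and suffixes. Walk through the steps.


Decomposition: over- (prefix) + cook (root) + -ed (suffix) = 3 morpheme(s)

3 morphemes


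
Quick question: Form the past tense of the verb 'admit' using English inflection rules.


Apply rule: Double final consonant and add -ed. 'admit' becomes 'admitted'.

admitted


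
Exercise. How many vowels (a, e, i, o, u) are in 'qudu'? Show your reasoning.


Vowels in 'qudu': u, u = 2 vowels.

2


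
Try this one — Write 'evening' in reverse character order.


Reverse 'evening' character by character: 'gnineve'.

gnineve


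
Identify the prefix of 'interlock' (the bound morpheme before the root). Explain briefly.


The word 'interlock' = 'inter' (prefix) + 'lock' (root). The prefix is 'inter'.

inter


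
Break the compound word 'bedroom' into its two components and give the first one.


Split 'bedroom' into 'bed' + 'room'. The first part is 'bed'.

bed


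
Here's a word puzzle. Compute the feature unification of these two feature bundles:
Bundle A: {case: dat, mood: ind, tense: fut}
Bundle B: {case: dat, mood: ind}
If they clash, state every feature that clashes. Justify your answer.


Compare features:
case: A=dat vs B=dat -> unified: dat
mood: A=ind vs B=ind -> unified: ind
tense: A=fut vs B=_ -> unified: fut
No clashes found.

Unified: {case: dat, mood: ind, tense: fut}


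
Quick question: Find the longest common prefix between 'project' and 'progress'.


Compare from the start: 3 characters match: 'pro'. Mismatch at position 4: 'j' vs 'g'.

pro


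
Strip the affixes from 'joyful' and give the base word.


Remove suffix '-ful' from 'joyful' to get root 'joy'.

joy


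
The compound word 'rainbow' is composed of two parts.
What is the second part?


Split 'rainbow' into 'rain' + 'bow'. The second part is 'bow'.

bow


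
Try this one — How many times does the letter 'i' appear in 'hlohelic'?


Letter 'i' in 'hlohelic': found at position(s) 7 = 1 occurrence(s).

1


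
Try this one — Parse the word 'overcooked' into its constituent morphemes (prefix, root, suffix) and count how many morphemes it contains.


Step 1: Identify prefix: 'over' (meaning: excessively)
Step 2: Identify root: 'cook'
Step 3: Identify suffix(es): 'ed'
Decomposition: over- (prefix: excessively) + cook (root) + -ed (suffix: past)
Total morphemes: 3

3 morphemes (over- (prefix: excessively) + cook (root) + -ed (suffix: past))


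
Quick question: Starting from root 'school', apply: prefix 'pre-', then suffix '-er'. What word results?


Step 1: Add prefix 'pre-' to 'school' = 'preschool'
Step 2: Add suffix '-er' to 'preschool' = 'preschooler'

preschooler


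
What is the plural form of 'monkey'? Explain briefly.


Apply rule: Add -s. 'monkey' becomes 'monkeys'.

monkeys


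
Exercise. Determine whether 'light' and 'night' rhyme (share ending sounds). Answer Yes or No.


Rime (stressed vowel + following sounds) of 'light': -ight = /aɪt/
Rime of 'night': -ight = /aɪt/
/aɪt/ and /aɪt/ are the same ending sound, so the words rhyme.

Yes


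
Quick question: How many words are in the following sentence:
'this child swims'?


Split into words: this | child | swims = 3 words.

3


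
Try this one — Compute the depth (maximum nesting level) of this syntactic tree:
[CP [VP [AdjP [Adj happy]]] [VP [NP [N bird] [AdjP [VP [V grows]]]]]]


Count bracket nesting levels:
'[' at pos 0: depth = 1
'[' at pos 4: depth = 2
'[' at pos 8: depth = 3
'[' at pos 14: depth = 4
'[' at pos 28: depth = 2
'[' at pos 32: depth = 3
'[' at pos 36: depth = 4
'[' at pos 45: depth = 4
'[' at pos 51: depth = 5
'[' at pos 55: depth = 6
Maximum depth reached: 6

6


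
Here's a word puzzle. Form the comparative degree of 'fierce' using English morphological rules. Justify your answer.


Apply comparative formation (ends in e: add -r): 'fierce' -> 'fiercer'.

fiercer


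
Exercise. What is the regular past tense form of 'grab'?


Apply rule: Double final consonant and add -ed. 'grab' becomes 'grabbed'.

grabbed


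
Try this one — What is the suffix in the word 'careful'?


The word 'careful' = 'care' (root) + '-ful' (suffix). The suffix is '-ful'.

ful


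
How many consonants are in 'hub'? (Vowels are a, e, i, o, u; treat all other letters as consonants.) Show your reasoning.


Consonants in 'hub': h, b = 2 consonants.

2


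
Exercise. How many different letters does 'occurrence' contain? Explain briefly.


Unique letters in 'occurrence': {c, e, n, o, r, u} = 6 distinct letters.

6


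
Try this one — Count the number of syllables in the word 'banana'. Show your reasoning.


Break 'banana' into syllables: ba-na-na -> ba | na | na = 3 syllables

3 syllables


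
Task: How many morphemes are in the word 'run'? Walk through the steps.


Decomposition: run (free morpheme) = 1 morpheme(s)

1 morphemes


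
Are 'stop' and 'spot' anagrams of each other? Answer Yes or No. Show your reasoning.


Sorted letters of 'stop': 'opst'
Sorted letters of 'spot': 'opst'
They match.

Yes


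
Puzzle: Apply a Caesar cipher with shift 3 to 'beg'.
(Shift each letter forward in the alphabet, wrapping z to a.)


Shift each letter by 3: b -> e, e -> h, g -> j. Result: 'ehj'.

ehj


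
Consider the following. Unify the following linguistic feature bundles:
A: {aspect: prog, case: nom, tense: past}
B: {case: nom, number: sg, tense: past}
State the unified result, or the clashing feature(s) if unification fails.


Compare features:
aspect: A=prog vs B=_ -> unified: prog
case: A=nom vs B=nom -> unified: nom
number: A=_ vs B=sg -> unified: sg
tense: A=past vs B=past -> unified: past
No clashes found.

Unified: {aspect: prog, case: nom, number: sg, tense: past}


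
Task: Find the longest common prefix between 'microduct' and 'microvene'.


Compare from the start: 5 characters match: 'micro'. Mismatch at position 6: 'd' vs 'v'.

micro


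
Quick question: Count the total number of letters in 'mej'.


Spell out 'mej' and number each letter: m(1), e(2), j(3). Total: 3 letters.

3


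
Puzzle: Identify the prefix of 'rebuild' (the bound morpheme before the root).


The word 'rebuild' = 're' (prefix) + 'build' (root). The prefix is 're'.

re


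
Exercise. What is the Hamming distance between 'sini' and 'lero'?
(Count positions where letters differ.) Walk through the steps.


Alignment:
Position 1: 's' vs 'l' = DIFFER
Position 2: 'i' vs 'e' = DIFFER
Position 3: 'n' vs 'r' = DIFFER
Position 4: 'i' vs 'o' = DIFFER
Total differences: 4

4


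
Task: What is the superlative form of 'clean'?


Apply superlative formation (add -est): 'clean' -> 'cleanest'.

cleanest


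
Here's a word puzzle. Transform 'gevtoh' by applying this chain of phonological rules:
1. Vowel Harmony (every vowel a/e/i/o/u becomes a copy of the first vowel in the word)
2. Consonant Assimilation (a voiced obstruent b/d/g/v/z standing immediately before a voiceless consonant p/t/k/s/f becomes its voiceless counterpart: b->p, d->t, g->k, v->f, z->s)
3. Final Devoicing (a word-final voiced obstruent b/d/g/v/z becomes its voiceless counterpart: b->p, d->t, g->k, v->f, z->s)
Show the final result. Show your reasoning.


Starting form: 'gevtoh'
Rule 1: Vowel Harmony: all vowels become 'e' (matching first vowel). 'gevtoh' -> 'gevteh'
Rule 2: Consonant Assimilation: voiced obstruent before voiceless consonant becomes voiceless ('vt' -> 'ft'). 'gevteh' -> 'gefteh'
Rule 3: Final Devoicing: final consonant 'h' is not one of the voiced obstruents b/d/g/v/z. No change.
Final form: 'gefteh'

gefteh


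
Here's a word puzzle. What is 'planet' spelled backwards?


Reverse 'planet' character by character: 'tenalp'.

tenalp


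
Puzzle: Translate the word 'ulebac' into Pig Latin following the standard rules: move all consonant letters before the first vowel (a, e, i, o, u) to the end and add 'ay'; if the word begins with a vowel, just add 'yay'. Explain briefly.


'ulebac' starts with a vowel, so add 'yay': 'ulebacyay'.

ulebacyay


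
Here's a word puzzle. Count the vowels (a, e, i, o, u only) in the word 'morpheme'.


Vowels in 'morpheme': o, e, e = 3 vowels.

3


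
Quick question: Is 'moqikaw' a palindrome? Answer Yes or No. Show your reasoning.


Forward: 'moqikaw'
Reversed: 'wakiqom'
They differ.

No


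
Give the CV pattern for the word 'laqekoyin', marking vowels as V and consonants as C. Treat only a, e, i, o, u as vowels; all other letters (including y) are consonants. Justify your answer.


Letter mapping: l = C, a = V, q = C, e = V, k = C, o = V, y = C, i = V, n = C.

CVCVCVCVC


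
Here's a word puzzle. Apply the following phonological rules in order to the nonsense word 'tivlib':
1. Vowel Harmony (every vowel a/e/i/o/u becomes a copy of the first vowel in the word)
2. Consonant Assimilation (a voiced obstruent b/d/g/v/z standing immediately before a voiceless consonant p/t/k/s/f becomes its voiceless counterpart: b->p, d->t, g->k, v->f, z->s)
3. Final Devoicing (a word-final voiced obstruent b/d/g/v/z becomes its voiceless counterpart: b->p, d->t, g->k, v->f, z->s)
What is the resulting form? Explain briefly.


Starting form: 'tivlib'
Rule 1: Vowel Harmony: all vowels already match. No change.
Rule 2: Consonant Assimilation: no voiced obstruent (b/d/g/v/z) stands immediately before a voiceless consonant (p/t/k/s/f). No change.
Rule 3: Final Devoicing: word-final voiced obstruent 'b' becomes voiceless 'p'. 'tivlib' -> 'tivlip'
Final form: 'tivlip'

tivlip
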